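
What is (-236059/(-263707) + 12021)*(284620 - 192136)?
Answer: 293198132178504/263707 ≈ 1.1118e+9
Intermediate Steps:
(-236059/(-263707) + 12021)*(284620 - 192136) = (-236059*(-1/263707) + 12021)*92484 = (236059/263707 + 12021)*92484 = (3170257906/263707)*92484 = 293198132178504/263707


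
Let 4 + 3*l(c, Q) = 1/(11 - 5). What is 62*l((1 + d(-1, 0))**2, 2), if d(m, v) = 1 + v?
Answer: -713/9 ≈ -79.222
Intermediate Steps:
l(c, Q) = -23/18 (l(c, Q) = -4/3 + 1/(3*(11 - 5)) = -4/3 + (1/3)/6 = -4/3 + (1/3)*(1/6) = -4/3 + 1/18 = -23/18)
62*l((1 + d(-1, 0))**2, 2) = 62*(-23/18) = -713/9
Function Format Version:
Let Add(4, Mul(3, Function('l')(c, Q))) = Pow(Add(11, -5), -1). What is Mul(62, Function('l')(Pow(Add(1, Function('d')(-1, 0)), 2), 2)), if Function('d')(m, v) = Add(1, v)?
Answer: Rational(-713, 9) ≈ -79.222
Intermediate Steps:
Function('l')(c, Q) = Rational(-23, 18) (Function('l')(c, Q) = Add(Rational(-4, 3), Mul(Rational(1, 3), Pow(Add(11, -5), -1))) = Add(Rational(-4, 3), Mul(Rational(1, 3), Pow(6, -1))) = Add(Rational(-4, 3), Mul(Rational(1, 3), Rational(1, 6))) = Add(Rational(-4, 3), Rational(1, 18)) = Rational(-23, 18))
Mul(62, Function('l')(Pow(Add(1, Function('d')(-1, 0)), 2), 2)) = Mul(62, Rational(-23, 18)) = Rational(-713, 9)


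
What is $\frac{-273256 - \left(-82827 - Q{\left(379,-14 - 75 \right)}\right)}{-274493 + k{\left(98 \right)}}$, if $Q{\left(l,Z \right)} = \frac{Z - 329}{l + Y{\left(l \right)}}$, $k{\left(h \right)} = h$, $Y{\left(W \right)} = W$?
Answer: $\frac{4811520}{6933047} \approx 0.694$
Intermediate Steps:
$Q{\left(l,Z \right)} = \frac{-329 + Z}{2 l}$ ($Q{\left(l,Z \right)} = \frac{Z - 329}{l + l} = \frac{-329 + Z}{2 l}$)
$\frac{-273256 - \left(-82827 - Q{\left(379,-14 - 75 \right)}\right)}{-274493 + k{\left(98 \right)}} = \frac{-273256 + \left(\left(98809 + \frac{-329 - 89}{2 \cdot 379}\right) - 15982\right)}{-274493 + 98} = \frac{-273256 + \left(\left(98809 + \frac{1}{2} \cdot \frac{1}{379} \left(-329 - 89\right)\right) - 15982\right)}{-274395} = \left(-273256 + \left(\left(98809 + \frac{1}{2} \cdot \frac{1}{379} \left(-329 - 89\right)\right) - 15982\right)\right) \left(- \frac{1}{274395}\right) = \left(-273256 + \left(\left(98809 + \frac{1}{2} \cdot \frac{1}{379} \left(-418\right)\right) - 15982\right)\right) \left(- \frac{1}{274395}\right) = \left(-273256 + \left(\left(98809 - \frac{209}{379}\right) - 15982\right)\right) \left(- \frac{1}{274395}\right) = \left(-273256 + \left(\frac{37448402}{379} - 15982\right)\right) \left(- \frac{1}{274395}\right) = \left(-273256 + \frac{31391224}{379}\right) \left(- \frac{1}{274395}\right) = \left(- \frac{72172800}{379}\right) \left(- \frac{1}{274395}\right) = \frac{4811520}{6933047}$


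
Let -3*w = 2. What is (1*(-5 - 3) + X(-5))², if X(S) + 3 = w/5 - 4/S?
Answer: 961/9 ≈ 106.78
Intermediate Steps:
w = -⅔ (w = -⅓*2 = -⅔ ≈ -0.66667)
X(S) = -47/15 - 4/S (X(S) = -3 + (-⅔/5 - 4/S) = -3 + (-⅔*⅕ - 4/S) = -3 + (-2/15 - 4/S) = -47/15 - 4/S)
(1*(-5 - 3) + X(-5))² = (1*(-5 - 3) + (-47/15 - 4/(-5)))² = (1*(-8) + (-47/15 - 4*(-⅕)))² = (-8 + (-47/15 + ⅘))² = (-8 - 7/3)² = (-31/3)² = 961/9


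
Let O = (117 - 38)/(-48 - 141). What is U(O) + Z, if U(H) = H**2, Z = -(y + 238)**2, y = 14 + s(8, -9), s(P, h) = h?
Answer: -2109283088/35721 ≈ -59049.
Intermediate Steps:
O = -79/189 (O = 79/(-189) = 79*(-1/189) = -79/189 ≈ -0.41799)
y = 5 (y = 14 - 9 = 5)
Z = -59049 (Z = -(5 + 238)**2 = -1*243**2 = -1*59049 = -59049)
U(O) + Z = (-79/189)**2 - 59049 = 6241/35721 - 59049 = -2109283088/35721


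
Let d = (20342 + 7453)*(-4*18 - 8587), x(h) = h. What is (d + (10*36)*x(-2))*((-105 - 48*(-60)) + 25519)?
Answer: -6809732721750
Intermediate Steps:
d = -240676905 (d = 27795*(-72 - 8587) = 27795*(-8659) = -240676905)
(d + (10*36)*x(-2))*((-105 - 48*(-60)) + 25519) = (-240676905 + (10*36)*(-2))*((-105 - 48*(-60)) + 25519) = (-240676905 + 360*(-2))*((-105 + 2880) + 25519) = (-240676905 - 720)*(2775 + 25519) = -240677625*28294 = -6809732721750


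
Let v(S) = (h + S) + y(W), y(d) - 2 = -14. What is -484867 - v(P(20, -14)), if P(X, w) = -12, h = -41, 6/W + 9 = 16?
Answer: -484802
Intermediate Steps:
W = 6/7 (W = 6/(-9 + 16) = 6/7 ≈ 0.85714)
y(d) = -12 (y(d) = 2 - 14 = -12)
v(S) = -53 + S (v(S) = (-41 + S) - 12 = -53 + S)
-484867 - v(P(20, -14)) = -484867 - (-53 - 12) = -484867 - 1*(-65) = -484867 + 65 = -484802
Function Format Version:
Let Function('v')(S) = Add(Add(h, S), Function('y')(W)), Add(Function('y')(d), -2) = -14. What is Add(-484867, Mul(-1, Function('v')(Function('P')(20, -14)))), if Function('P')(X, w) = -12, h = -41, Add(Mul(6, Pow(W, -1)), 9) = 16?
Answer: -484802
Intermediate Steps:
W = Rational(6, 7) (W = Mul(6, Pow(Add(-9, 16), -1)) = Mul(6, Pow(7, -1)) = Mul(6, Rational(1, 7)) = Rational(6, 7) ≈ 0.85714)
Function('y')(d) = -12 (Function('y')(d) = Add(2, -14) = -12)
Function('v')(S) = Add(-53, S) (Function('v')(S) = Add(Add(-41, S), -12) = Add(-53, S))
Add(-484867, Mul(-1, Function('v')(Function('P')(20, -14)))) = Add(-484867, Mul(-1, Add(-53, -12))) = Add(-484867, Mul(-1, -65)) = Add(-484867, 65) = -484802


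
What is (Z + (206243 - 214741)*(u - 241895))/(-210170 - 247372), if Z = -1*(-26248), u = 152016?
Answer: -381908995/228771 ≈ -1669.4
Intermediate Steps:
Z = 26248
(Z + (206243 - 214741)*(u - 241895))/(-210170 - 247372) = (26248 + (206243 - 214741)*(152016 - 241895))/(-210170 - 247372) = (26248 - 8498*(-89879))/(-457542) = (26248 + 763791742)*(-1/457542) = 763817990*(-1/457542) = -381908995/228771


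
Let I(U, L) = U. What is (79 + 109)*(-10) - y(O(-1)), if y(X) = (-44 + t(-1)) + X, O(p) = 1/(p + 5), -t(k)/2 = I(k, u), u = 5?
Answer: -7353/4 ≈ -1838.3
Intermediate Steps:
t(k) = -2*k
O(p) = 1/(5 + p)
y(X) = -42 + X (y(X) = (-44 - 2*(-1)) + X = (-44 + 2) + X = -42 + X)
(79 + 109)*(-10) - y(O(-1)) = (79 + 109)*(-10) - (-42 + 1/(5 - 1)) = 188*(-10) - (-42 + 1/4) = -1880 - (-42 + ¼) = -1880 - 1*(-167/4) = -1880 + 167/4 = -7353/4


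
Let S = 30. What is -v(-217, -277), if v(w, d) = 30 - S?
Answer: 0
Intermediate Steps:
v(w, d) = 0 (v(w, d) = 30 - 1*30 = 30 - 30 = 0)
-v(-217, -277) = -1*0 = 0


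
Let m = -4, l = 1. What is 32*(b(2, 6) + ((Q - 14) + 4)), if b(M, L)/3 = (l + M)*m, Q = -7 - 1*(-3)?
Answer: -1600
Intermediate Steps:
Q = -4 (Q = -7 + 3 = -4)
b(M, L) = -12 - 12*M (b(M, L) = 3*((1 + M)*(-4)) = 3*(-4 - 4*M) = -12 - 12*M)
32*(b(2, 6) + ((Q - 14) + 4)) = 32*((-12 - 12*2) + ((-4 - 14) + 4)) = 32*((-12 - 24) + (-18 + 4)) = 32*(-36 - 14) = 32*(-50) = -1600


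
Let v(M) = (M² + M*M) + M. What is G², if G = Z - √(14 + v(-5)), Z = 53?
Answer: (53 - √59)² ≈ 2053.8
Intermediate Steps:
v(M) = M + 2*M² (v(M) = (M² + M²) + M = 2*M² + M = M + 2*M²)
G = 53 - √59 (G = 53 - √(14 - 5*(1 + 2*(-5))) = 53 - √(14 - 5*(1 - 10)) = 53 - √(14 - 5*(-9)) = 53 - √(14 + 45) = 53 - √59 ≈ 45.319)
G² = (53 - √59)²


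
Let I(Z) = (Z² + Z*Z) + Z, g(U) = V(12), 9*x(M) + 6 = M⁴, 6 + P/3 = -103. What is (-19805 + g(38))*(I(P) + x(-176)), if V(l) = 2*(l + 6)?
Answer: -19006595645381/9 ≈ -2.1118e+12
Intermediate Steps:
P = -327 (P = -18 + 3*(-103) = -18 - 309 = -327)
x(M) = -⅔ + M⁴/9
V(l) = 12 + 2*l (V(l) = 2*(6 + l) = 12 + 2*l)
g(U) = 36 (g(U) = 12 + 2*12 = 12 + 24 = 36)
I(Z) = Z + 2*Z² (I(Z) = (Z² + Z²) + Z = 2*Z² + Z = Z + 2*Z²)
(-19805 + g(38))*(I(P) + x(-176)) = (-19805 + 36)*(-327*(1 + 2*(-327)) + (-⅔ + (⅑)*(-176)⁴)) = -19769*(-327*(1 - 654) + (-⅔ + (⅑)*959512576)) = -19769*(-327*(-653) + (-⅔ + 959512576/9)) = -19769*(213531 + 959512570/9) = -19769*961434349/9 = -19006595645381/9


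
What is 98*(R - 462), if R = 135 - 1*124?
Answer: -44198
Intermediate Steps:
R = 11 (R = 135 - 124 = 11)
98*(R - 462) = 98*(11 - 462) = 98*(-451) = -44198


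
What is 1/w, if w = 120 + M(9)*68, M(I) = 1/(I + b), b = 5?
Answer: 7/874 ≈ 0.0080092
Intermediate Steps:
M(I) = 1/(5 + I) (M(I) = 1/(I + 5) = 1/(5 + I))
w = 874/7 (w = 120 + 68/(5 + 9) = 120 + 68/14 = 120 + (1/14)*68 = 120 + 34/7 = 874/7 ≈ 124.86)
1/w = 1/(874/7) = 7/874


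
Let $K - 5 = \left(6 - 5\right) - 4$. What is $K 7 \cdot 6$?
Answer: $84$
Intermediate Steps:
$K = 2$ ($K = 5 + \left(\left(6 - 5\right) - 4\right) = 5 + \left(1 - 4\right) = 5 - 3 = 2$)
$K 7 \cdot 6 = 2 \cdot 7 \cdot 6 = 14 \cdot 6 = 84$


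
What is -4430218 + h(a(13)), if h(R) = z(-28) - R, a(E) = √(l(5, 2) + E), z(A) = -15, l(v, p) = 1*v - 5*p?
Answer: -4430233 - 2*√2 ≈ -4.4302e+6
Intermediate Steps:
l(v, p) = v - 5*p
a(E) = √(-5 + E) (a(E) = √((5 - 5*2) + E) = √((5 - 10) + E) = √(-5 + E))
h(R) = -15 - R
-4430218 + h(a(13)) = -4430218 + (-15 - √(-5 + 13)) = -4430218 + (-15 - √8) = -4430218 + (-15 - 2*√2) = -4430233 - 2*√2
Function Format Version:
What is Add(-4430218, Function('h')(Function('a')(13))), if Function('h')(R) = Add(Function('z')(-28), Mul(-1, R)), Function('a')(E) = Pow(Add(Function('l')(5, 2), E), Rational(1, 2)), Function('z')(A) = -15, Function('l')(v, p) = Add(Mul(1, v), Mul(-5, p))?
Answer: Add(-4430233, Mul(-2, Pow(2, Rational(1, 2)))) ≈ -4.4302e+6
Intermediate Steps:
Function('l')(v, p) = Add(v, Mul(-5, p))
Function('a')(E) = Pow(Add(-5, E), Rational(1, 2)) (Function('a')(E) = Pow(Add(Add(5, Mul(-5, 2)), E), Rational(1, 2)) = Pow(Add(Add(5, -10), E), Rational(1, 2)) = Pow(Add(-5, E), Rational(1, 2)))
Function('h')(R) = Add(-15, Mul(-1, R))
Add(-4430218, Function('h')(Function('a')(13))) = Add(-4430218, Add(-15, Mul(-1, Pow(Add(-5, 13), Rational(1, 2))))) = Add(-4430218, Add(-15, Mul(-1, Pow(8, Rational(1, 2))))) = Add(-4430218, Add(-15, Mul(-1, Mul(2, Pow(2, Rational(1, 2)))))) = Add(-4430218, Add(-15, Mul(-2, Pow(2, Rational(1, 2))))) = Add(-4430233, Mul(-2, Pow(2, Rational(1, 2))))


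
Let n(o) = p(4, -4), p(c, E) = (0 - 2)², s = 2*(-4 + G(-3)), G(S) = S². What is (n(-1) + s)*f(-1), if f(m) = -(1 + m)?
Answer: 0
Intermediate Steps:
s = 10 (s = 2*(-4 + (-3)²) = 2*(-4 + 9) = 2*5 = 10)
f(m) = -1 - m
p(c, E) = 4 (p(c, E) = (-2)² = 4)
n(o) = 4
(n(-1) + s)*f(-1) = (4 + 10)*(-1 - 1*(-1)) = 14*(-1 + 1) = 14*0 = 0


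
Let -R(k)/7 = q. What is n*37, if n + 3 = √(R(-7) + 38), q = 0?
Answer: -111 + 37*√38 ≈ 117.08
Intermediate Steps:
R(k) = 0 (R(k) = -7*0 = 0)
n = -3 + √38 (n = -3 + √(0 + 38) = -3 + √38 ≈ 3.1644)
n*37 = (-3 + √38)*37 = -111 + 37*√38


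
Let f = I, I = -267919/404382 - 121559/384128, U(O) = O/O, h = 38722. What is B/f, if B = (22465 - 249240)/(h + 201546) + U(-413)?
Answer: -261990964869216/4567238229049195 ≈ -0.057363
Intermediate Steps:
U(O) = 1
I = -76035730585/77667224448 (I = -267919*1/404382 - 121559*1/384128 = -267919/404382 - 121559/384128 = -76035730585/77667224448 ≈ -0.97899)
f = -76035730585/77667224448 ≈ -0.97899
B = 13493/240268 (B = (22465 - 249240)/(38722 + 201546) + 1 = -226775/240268 + 1 = 13493/240268 ≈ 0.056158)
B/f = 13493/(240268*(-76035730585/77667224448)) = (13493/240268)*(-77667224448/76035730585) = -261990964869216/4567238229049195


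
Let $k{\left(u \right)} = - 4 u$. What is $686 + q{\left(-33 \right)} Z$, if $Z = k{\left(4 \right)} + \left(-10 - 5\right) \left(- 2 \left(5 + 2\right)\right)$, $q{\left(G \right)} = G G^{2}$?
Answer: $-6971092$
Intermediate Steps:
$q{\left(G \right)} = G^{3}$
$Z = 194$ ($Z = \left(-4\right) 4 + \left(-10 - 5\right) \left(- 2 \left(5 + 2\right)\right) = -16 + \left(-10 - 5\right) \left(\left(-2\right) 7\right) = -16 - -210 = -16 + 210 = 194$)
$686 + q{\left(-33 \right)} Z = 686 + \left(-33\right)^{3} \cdot 194 = 686 - 6971778 = -6971092$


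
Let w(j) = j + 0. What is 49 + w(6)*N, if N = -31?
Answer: -137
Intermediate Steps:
w(j) = j
49 + w(6)*N = 49 + 6*(-31) = 49 - 186 = -137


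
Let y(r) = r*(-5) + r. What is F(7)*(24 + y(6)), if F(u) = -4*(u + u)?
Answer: 0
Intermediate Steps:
F(u) = -8*u
y(r) = -4*r (y(r) = -5*r + r = -4*r)
F(7)*(24 + y(6)) = (-8*7)*(24 - 4*6) = -56*(24 - 24) = -56*0 = 0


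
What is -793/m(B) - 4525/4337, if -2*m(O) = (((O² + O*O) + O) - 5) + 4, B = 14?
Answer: 5045857/1756485 ≈ 2.8727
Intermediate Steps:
m(O) = ½ - O² - O/2 (m(O) = -((((O² + O*O) + O) - 5) + 4)/2 = -((((O² + O²) + O) - 5) + 4)/2 = -(((2*O² + O) - 5) + 4)/2 = -(((O + 2*O²) - 5) + 4)/2 = -((-5 + O + 2*O²) + 4)/2 = -(-1 + O + 2*O²)/2 = ½ - O² - O/2)
-793/m(B) - 4525/4337 = -793/(½ - 1*14² - ½*14) - 4525/4337 = -793/(½ - 1*196 - 7) - 4525*1/4337 = -793/(½ - 196 - 7) - 4525/4337 = -793/(-405/2) - 4525/4337 = -793*(-2/405) - 4525/4337 = 1586/405 - 4525/4337 = 5045857/1756485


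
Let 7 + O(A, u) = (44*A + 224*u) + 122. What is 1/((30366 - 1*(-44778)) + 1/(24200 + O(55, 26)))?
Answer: 32559/2446613497 ≈ 1.3308e-5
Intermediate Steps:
O(A, u) = 115 + 44*A + 224*u (O(A, u) = -7 + ((44*A + 224*u) + 122) = -7 + (122 + 44*A + 224*u) = 115 + 44*A + 224*u)
1/((30366 - 1*(-44778)) + 1/(24200 + O(55, 26))) = 1/((30366 - 1*(-44778)) + 1/(24200 + (115 + 44*55 + 224*26))) = 1/((30366 + 44778) + 1/(24200 + (115 + 2420 + 5824))) = 1/(75144 + 1/(24200 + 8359)) = 1/(75144 + 1/32559) = 1/(2446613497/32559) = 32559/2446613497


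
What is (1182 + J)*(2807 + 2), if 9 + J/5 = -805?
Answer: -8112392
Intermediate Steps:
J = -4070 (J = -45 + 5*(-805) = -45 - 4025 = -4070)
(1182 + J)*(2807 + 2) = (1182 - 4070)*(2807 + 2) = -2888*2809 = -8112392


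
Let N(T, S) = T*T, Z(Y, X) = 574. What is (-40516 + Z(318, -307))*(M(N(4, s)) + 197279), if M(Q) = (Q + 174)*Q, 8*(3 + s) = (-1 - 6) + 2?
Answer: -8001141498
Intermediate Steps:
s = -29/8 (s = -3 + ((-1 - 6) + 2)/8 = -3 + (-7 + 2)/8 = -3 + (1/8)*(-5) = -3 - 5/8 = -29/8 ≈ -3.6250)
N(T, S) = T**2
M(Q) = Q*(174 + Q) (M(Q) = (174 + Q)*Q = Q*(174 + Q))
(-40516 + Z(318, -307))*(M(N(4, s)) + 197279) = (-40516 + 574)*(4**2*(174 + 4**2) + 197279) = -39942*(16*(174 + 16) + 197279) = -39942*(16*190 + 197279) = -39942*(3040 + 197279) = -39942*200319 = -8001141498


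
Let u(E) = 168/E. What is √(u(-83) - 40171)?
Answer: I*√276751963/83 ≈ 200.43*I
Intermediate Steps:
√(u(-83) - 40171) = √(168/(-83) - 40171) = √(168*(-1/83) - 40171) = √(-168/83 - 40171) = √(-3334361/83) = I*√276751963/83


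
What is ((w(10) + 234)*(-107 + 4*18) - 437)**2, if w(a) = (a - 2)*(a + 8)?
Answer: 186786889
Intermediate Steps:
w(a) = (-2 + a)*(8 + a)
((w(10) + 234)*(-107 + 4*18) - 437)**2 = (((-16 + 10**2 + 6*10) + 234)*(-107 + 4*18) - 437)**2 = (((-16 + 100 + 60) + 234)*(-107 + 72) - 437)**2 = ((144 + 234)*(-35) - 437)**2 = (378*(-35) - 437)**2 = (-13230 - 437)**2 = (-13667)**2 = 186786889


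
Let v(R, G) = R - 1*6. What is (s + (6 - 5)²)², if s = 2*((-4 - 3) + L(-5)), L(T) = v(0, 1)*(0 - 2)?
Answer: 121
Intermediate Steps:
v(R, G) = -6 + R (v(R, G) = R - 6 = -6 + R)
L(T) = 12 (L(T) = (-6 + 0)*(0 - 2) = -6*(-2) = 12)
s = 10 (s = 2*((-4 - 3) + 12) = 2*(-7 + 12) = 2*5 = 10)
(s + (6 - 5)²)² = (10 + (6 - 5)²)² = (10 + 1²)² = (10 + 1)² = 11² = 121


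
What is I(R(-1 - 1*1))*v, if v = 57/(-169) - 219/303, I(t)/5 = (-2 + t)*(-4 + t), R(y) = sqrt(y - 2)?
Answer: -361880/17069 + 1085640*I/17069 ≈ -21.201 + 63.603*I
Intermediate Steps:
R(y) = sqrt(-2 + y)
I(t) = 5*(-4 + t)*(-2 + t) (I(t) = 5*((-2 + t)*(-4 + t)) = 5*((-4 + t)*(-2 + t)) = 5*(-4 + t)*(-2 + t))
v = -18094/17069 (v = 57*(-1/169) - 219*1/303 = -57/169 - 73/101 = -18094/17069 ≈ -1.0601)
I(R(-1 - 1*1))*v = (40 - 30*sqrt(-2 + (-1 - 1*1)) + 5*(sqrt(-2 + (-1 - 1*1)))**2)*(-18094/17069) = (40 - 30*sqrt(-2 + (-1 - 1)) + 5*(sqrt(-2 + (-1 - 1)))**2)*(-18094/17069) = (40 - 30*sqrt(-2 - 2) + 5*(sqrt(-2 - 2))**2)*(-18094/17069) = (40 - 60*I + 5*(sqrt(-4))**2)*(-18094/17069) = (40 - 60*I + 5*(2*I)**2)*(-18094/17069) = (40 - 60*I + 5*(-4))*(-18094/17069) = (40 - 60*I - 20)*(-18094/17069) = (20 - 60*I)*(-18094/17069) = -361880/17069 + 1085640*I/17069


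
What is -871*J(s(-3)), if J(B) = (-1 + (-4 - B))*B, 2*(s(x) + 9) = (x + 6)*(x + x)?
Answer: 203814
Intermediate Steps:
s(x) = -9 + x*(6 + x) (s(x) = -9 + ((x + 6)*(x + x))/2 = -9 + ((6 + x)*(2*x))/2 = -9 + (2*x*(6 + x))/2 = -9 + x*(6 + x))
J(B) = B*(-5 - B) (J(B) = (-5 - B)*B = B*(-5 - B))
-871*J(s(-3)) = -(-871)*(-9 + (-3)² + 6*(-3))*(5 + (-9 + (-3)² + 6*(-3))) = -(-871)*(-9 + 9 - 18)*(5 + (-9 + 9 - 18)) = -(-871)*(-18)*(5 - 18) = -(-871)*(-18)*(-13) = -871*(-234) = 203814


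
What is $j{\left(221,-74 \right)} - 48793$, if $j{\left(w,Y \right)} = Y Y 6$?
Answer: $-15937$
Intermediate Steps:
$j{\left(w,Y \right)} = 6 Y^{2}$ ($j{\left(w,Y \right)} = Y^{2} \cdot 6 = 6 Y^{2}$)
$j{\left(221,-74 \right)} - 48793 = 6 \left(-74\right)^{2} - 48793 = 6 \cdot 5476 - 48793 = 32856 - 48793 = -15937$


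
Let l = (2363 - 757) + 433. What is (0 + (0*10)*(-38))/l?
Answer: 0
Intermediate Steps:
l = 2039 (l = 1606 + 433 = 2039)
(0 + (0*10)*(-38))/l = (0 + (0*10)*(-38))/2039 = (0 + 0*(-38))*(1/2039) = (0 + 0)*(1/2039) = 0*(1/2039) = 0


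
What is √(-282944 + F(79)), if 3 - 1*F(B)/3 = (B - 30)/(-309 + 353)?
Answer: I*√136942157/22 ≈ 531.92*I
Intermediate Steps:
F(B) = 243/22 - 3*B/44 (F(B) = 9 - 3*(B - 30)/(-309 + 353) = 9 - 3*(-30 + B)/44 = 9 - 3*(-15/22 + B/44) = 9 + (45/22 - 3*B/44) = 243/22 - 3*B/44)
√(-282944 + F(79)) = √(-282944 + (243/22 - 3/44*79)) = √(-282944 + (243/22 - 237/44)) = √(-282944 + 249/44) = √(-12449287/44) = I*√136942157/22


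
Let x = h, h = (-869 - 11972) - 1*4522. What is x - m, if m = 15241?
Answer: -32604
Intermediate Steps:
h = -17363 (h = -12841 - 4522 = -17363)
x = -17363
x - m = -17363 - 1*15241 = -17363 - 15241 = -32604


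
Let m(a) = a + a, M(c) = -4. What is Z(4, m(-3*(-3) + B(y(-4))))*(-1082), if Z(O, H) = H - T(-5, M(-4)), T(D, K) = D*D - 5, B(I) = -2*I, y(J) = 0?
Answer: 2164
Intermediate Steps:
T(D, K) = -5 + D² (T(D, K) = D² - 5 = -5 + D²)
m(a) = 2*a
Z(O, H) = -20 + H (Z(O, H) = H - (-5 + (-5)²) = H - (-5 + 25) = H - 1*20 = H - 20 = -20 + H)
Z(4, m(-3*(-3) + B(y(-4))))*(-1082) = (-20 + 2*(-3*(-3) - 2*0))*(-1082) = (-20 + 2*(9 + 0))*(-1082) = (-20 + 2*9)*(-1082) = (-20 + 18)*(-1082) = -2*(-1082) = 2164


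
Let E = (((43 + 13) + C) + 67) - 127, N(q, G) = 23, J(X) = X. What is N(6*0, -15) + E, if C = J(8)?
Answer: 27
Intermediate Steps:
C = 8
E = 4 (E = (((43 + 13) + 8) + 67) - 127 = ((56 + 8) + 67) - 127 = (64 + 67) - 127 = 131 - 127 = 4)
N(6*0, -15) + E = 23 + 4 = 27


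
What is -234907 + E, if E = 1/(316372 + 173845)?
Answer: -115155404818/490217 ≈ -2.3491e+5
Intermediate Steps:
E = 1/490217 ≈ 2.0399e-6
-234907 + E = -234907 + 1/490217 = -115155404818/490217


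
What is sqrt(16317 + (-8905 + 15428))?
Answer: 2*sqrt(5710) ≈ 151.13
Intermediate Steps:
sqrt(16317 + (-8905 + 15428)) = sqrt(16317 + 6523) = sqrt(22840) = 2*sqrt(5710)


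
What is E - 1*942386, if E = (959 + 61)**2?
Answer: 98014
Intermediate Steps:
E = 1040400 (E = 1020**2 = 1040400)
E - 1*942386 = 1040400 - 1*942386 = 1040400 - 942386 = 98014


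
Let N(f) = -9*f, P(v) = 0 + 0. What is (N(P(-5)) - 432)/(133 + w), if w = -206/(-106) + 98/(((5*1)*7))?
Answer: -57240/18251 ≈ -3.1363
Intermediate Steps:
P(v) = 0
w = 1257/265 (w = -206*(-1/106) + 98/((5*7)) = 103/53 + 98/35 = 103/53 + 98*(1/35) = 103/53 + 14/5 = 1257/265 ≈ 4.7434)
(N(P(-5)) - 432)/(133 + w) = (-9*0 - 432)/(133 + 1257/265) = (0 - 432)/(36502/265) = -432*265/36502 = -57240/18251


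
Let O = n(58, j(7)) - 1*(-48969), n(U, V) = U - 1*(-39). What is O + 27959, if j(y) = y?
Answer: 77025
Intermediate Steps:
n(U, V) = 39 + U (n(U, V) = U + 39 = 39 + U)
O = 49066 (O = (39 + 58) - 1*(-48969) = 97 + 48969 = 49066)
O + 27959 = 49066 + 27959 = 77025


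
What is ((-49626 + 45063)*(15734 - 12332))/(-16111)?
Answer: 15523326/16111 ≈ 963.52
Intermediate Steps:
((-49626 + 45063)*(15734 - 12332))/(-16111) = -4563*3402*(-1/16111) = -15523326*(-1/16111) = 15523326/16111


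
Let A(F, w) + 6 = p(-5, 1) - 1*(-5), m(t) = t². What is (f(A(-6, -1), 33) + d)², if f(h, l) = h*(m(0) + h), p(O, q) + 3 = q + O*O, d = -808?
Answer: 104976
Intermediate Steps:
p(O, q) = -3 + q + O² (p(O, q) = -3 + (q + O*O) = -3 + (q + O²) = -3 + q + O²)
A(F, w) = 22 (A(F, w) = -6 + ((-3 + 1 + (-5)²) - 1*(-5)) = -6 + ((-3 + 1 + 25) + 5) = -6 + (23 + 5) = -6 + 28 = 22)
f(h, l) = h² (f(h, l) = h*(0² + h) = h*(0 + h) = h*h = h²)
(f(A(-6, -1), 33) + d)² = (22² - 808)² = (484 - 808)² = (-324)² = 104976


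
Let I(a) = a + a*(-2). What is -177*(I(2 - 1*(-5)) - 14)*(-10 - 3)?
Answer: -48321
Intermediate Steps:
I(a) = -a (I(a) = a - 2*a = -a)
-177*(I(2 - 1*(-5)) - 14)*(-10 - 3) = -177*(-(2 - 1*(-5)) - 14)*(-10 - 3) = -177*(-(2 + 5) - 14)*(-13) = -177*(-1*7 - 14)*(-13) = -177*(-7 - 14)*(-13) = -(-3717)*(-13) = -177*273 = -48321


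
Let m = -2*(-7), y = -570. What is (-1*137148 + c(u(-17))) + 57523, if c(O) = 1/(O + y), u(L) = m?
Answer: -44271501/556 ≈ -79625.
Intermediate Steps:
m = 14
u(L) = 14
c(O) = 1/(-570 + O) (c(O) = 1/(O - 570) = 1/(-570 + O))
(-1*137148 + c(u(-17))) + 57523 = (-1*137148 + 1/(-570 + 14)) + 57523 = (-137148 + 1/(-556)) + 57523 = (-137148 - 1/556) + 57523 = -76254289/556 + 57523 = -44271501/556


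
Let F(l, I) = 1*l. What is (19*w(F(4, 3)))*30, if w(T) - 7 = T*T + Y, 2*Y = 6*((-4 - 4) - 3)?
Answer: -5700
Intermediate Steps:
F(l, I) = l
Y = -33 (Y = (6*((-4 - 4) - 3))/2 = (6*(-8 - 3))/2 = (6*(-11))/2 = (1/2)*(-66) = -33)
w(T) = -26 + T**2 (w(T) = 7 + (T*T - 33) = 7 + (T**2 - 33) = 7 + (-33 + T**2) = -26 + T**2)
(19*w(F(4, 3)))*30 = (19*(-26 + 4**2))*30 = (19*(-26 + 16))*30 = (19*(-10))*30 = -190*30 = -5700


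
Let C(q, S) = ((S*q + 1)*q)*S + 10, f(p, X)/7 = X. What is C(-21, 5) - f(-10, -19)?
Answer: 11063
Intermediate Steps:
f(p, X) = 7*X
C(q, S) = 10 + S*q*(1 + S*q) (C(q, S) = ((1 + S*q)*q)*S + 10 = (q*(1 + S*q))*S + 10 = S*q*(1 + S*q) + 10 = 10 + S*q*(1 + S*q))
C(-21, 5) - f(-10, -19) = (10 + 5*(-21) + 5**2*(-21)**2) - 7*(-19) = (10 - 105 + 25*441) - 1*(-133) = (10 - 105 + 11025) + 133 = 10930 + 133 = 11063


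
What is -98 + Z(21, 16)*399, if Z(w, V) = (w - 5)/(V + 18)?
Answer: 1526/17 ≈ 89.765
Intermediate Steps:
Z(w, V) = (-5 + w)/(18 + V)
-98 + Z(21, 16)*399 = -98 + ((-5 + 21)/(18 + 16))*399 = -98 + (16/34)*399 = -98 + ((1/34)*16)*399 = -98 + (8/17)*399 = -98 + 3192/17 = 1526/17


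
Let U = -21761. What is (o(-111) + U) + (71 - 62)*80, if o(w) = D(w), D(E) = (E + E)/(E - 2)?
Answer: -2377411/113 ≈ -21039.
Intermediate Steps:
D(E) = 2*E/(-2 + E) (D(E) = (2*E)/(-2 + E) = 2*E/(-2 + E))
o(w) = 2*w/(-2 + w)
(o(-111) + U) + (71 - 62)*80 = (2*(-111)/(-2 - 111) - 21761) + (71 - 62)*80 = (2*(-111)/(-113) - 21761) + 9*80 = (2*(-111)*(-1/113) - 21761) + 720 = (222/113 - 21761) + 720 = -2458771/113 + 720 = -2377411/113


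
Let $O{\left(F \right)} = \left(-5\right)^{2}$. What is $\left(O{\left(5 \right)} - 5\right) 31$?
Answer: $620$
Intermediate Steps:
$O{\left(F \right)} = 25$
$\left(O{\left(5 \right)} - 5\right) 31 = \left(25 - 5\right) 31 = 20 \cdot 31 = 620$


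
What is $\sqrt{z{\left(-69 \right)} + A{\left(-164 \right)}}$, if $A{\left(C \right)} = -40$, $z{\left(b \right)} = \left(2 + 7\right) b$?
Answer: $i \sqrt{661} \approx 25.71 i$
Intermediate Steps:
$z{\left(b \right)} = 9 b$
$\sqrt{z{\left(-69 \right)} + A{\left(-164 \right)}} = \sqrt{9 \left(-69\right) - 40} = \sqrt{-621 - 40} = \sqrt{-661} = i \sqrt{661}$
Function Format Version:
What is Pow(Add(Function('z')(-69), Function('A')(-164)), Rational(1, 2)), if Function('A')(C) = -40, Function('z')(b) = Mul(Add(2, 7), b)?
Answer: Mul(I, Pow(661, Rational(1, 2))) ≈ Mul(25.710, I)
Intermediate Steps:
Function('z')(b) = Mul(9, b)
Pow(Add(Function('z')(-69), Function('A')(-164)), Rational(1, 2)) = Pow(Add(Mul(9, -69), -40), Rational(1, 2)) = Pow(Add(-621, -40), Rational(1, 2)) = Pow(-661, Rational(1, 2)) = Mul(I, Pow(661, Rational(1, 2)))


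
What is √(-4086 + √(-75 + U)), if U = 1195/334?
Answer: √(-455817816 + 334*I*√7967570)/334 ≈ 0.066105 + 63.922*I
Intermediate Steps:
U = 1195/334 (U = 1195*(1/334) = 1195/334 ≈ 3.5778)
√(-4086 + √(-75 + U)) = √(-4086 + √(-75 + 1195/334)) = √(-4086 + √(-23855/334)) = √(-4086 + I*√7967570/334)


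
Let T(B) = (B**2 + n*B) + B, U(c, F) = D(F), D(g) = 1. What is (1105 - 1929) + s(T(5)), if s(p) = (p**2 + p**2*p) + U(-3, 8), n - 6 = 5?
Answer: 620527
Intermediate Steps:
n = 11 (n = 6 + 5 = 11)
U(c, F) = 1
T(B) = B**2 + 12*B (T(B) = (B**2 + 11*B) + B = B**2 + 12*B)
s(p) = 1 + p**2 + p**3 (s(p) = (p**2 + p**2*p) + 1 = (p**2 + p**3) + 1 = 1 + p**2 + p**3)
(1105 - 1929) + s(T(5)) = (1105 - 1929) + (1 + (5*(12 + 5))**2 + (5*(12 + 5))**3) = -824 + (1 + (5*17)**2 + (5*17)**3) = -824 + (1 + 85**2 + 85**3) = -824 + (1 + 7225 + 614125) = -824 + 621351 = 620527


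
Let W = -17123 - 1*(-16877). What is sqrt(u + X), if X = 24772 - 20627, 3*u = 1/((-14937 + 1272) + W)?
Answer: 2*sqrt(200530871977)/13911 ≈ 64.382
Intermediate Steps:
W = -246 (W = -17123 + 16877 = -246)
u = -1/41733 (u = 1/(3*((-14937 + 1272) - 246)) = 1/(3*(-13665 - 246)) = (1/3)/(-13911) = (1/3)*(-1/13911) = -1/41733 ≈ -2.3962e-5)
X = 4145
sqrt(u + X) = sqrt(-1/41733 + 4145) = sqrt(172983284/41733) = 2*sqrt(200530871977)/13911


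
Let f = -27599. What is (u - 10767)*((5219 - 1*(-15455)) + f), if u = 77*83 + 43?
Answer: 30006025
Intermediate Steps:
u = 6434 (u = 6391 + 43 = 6434)
(u - 10767)*((5219 - 1*(-15455)) + f) = (6434 - 10767)*((5219 - 1*(-15455)) - 27599) = -4333*((5219 + 15455) - 27599) = -4333*(20674 - 27599) = -4333*(-6925) = 30006025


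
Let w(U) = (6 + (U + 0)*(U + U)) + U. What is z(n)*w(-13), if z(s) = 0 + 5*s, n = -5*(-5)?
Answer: 41375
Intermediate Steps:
w(U) = 6 + U + 2*U² (w(U) = (6 + U*(2*U)) + U = (6 + 2*U²) + U = 6 + U + 2*U²)
n = 25
z(s) = 5*s
z(n)*w(-13) = (5*25)*(6 - 13 + 2*(-13)²) = 125*(6 - 13 + 2*169) = 125*(6 - 13 + 338) = 125*331 = 41375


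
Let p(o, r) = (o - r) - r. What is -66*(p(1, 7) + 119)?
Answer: -6996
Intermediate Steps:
p(o, r) = o - 2*r
-66*(p(1, 7) + 119) = -66*((1 - 2*7) + 119) = -66*((1 - 14) + 119) = -66*(-13 + 119) = -66*106 = -6996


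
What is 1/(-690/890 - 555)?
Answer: -89/49464 ≈ -0.0017993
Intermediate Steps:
1/(-690/890 - 555) = 1/(-690*1/890 - 555) = 1/(-69/89 - 555) = 1/(-49464/89) = -89/49464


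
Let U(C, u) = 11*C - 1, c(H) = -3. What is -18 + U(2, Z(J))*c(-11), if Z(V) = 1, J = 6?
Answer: -81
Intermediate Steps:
U(C, u) = -1 + 11*C
-18 + U(2, Z(J))*c(-11) = -18 + (-1 + 11*2)*(-3) = -18 + (-1 + 22)*(-3) = -18 + 21*(-3) = -18 - 63 = -81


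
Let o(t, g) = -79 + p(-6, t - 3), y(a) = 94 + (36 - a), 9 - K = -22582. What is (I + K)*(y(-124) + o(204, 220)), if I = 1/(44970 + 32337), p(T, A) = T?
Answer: 295148772022/77307 ≈ 3.8179e+6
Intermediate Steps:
K = 22591 (K = 9 - 1*(-22582) = 9 + 22582 = 22591)
y(a) = 130 - a
I = 1/77307 ≈ 1.2935e-5
o(t, g) = -85 (o(t, g) = -79 - 6 = -85)
(I + K)*(y(-124) + o(204, 220)) = (1/77307 + 22591)*((130 - 1*(-124)) - 85) = 1746442438*((130 + 124) - 85)/77307 = 1746442438*(254 - 85)/77307 = (1746442438/77307)*169 = 295148772022/77307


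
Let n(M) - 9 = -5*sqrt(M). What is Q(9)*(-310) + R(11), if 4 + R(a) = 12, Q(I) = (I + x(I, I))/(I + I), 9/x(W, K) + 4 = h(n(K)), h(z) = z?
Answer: -263/2 ≈ -131.50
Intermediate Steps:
n(M) = 9 - 5*sqrt(M)
x(W, K) = 9/(5 - 5*sqrt(K)) (x(W, K) = 9/(-4 + (9 - 5*sqrt(K))) = 9/(5 - 5*sqrt(K)))
Q(I) = (I - 9/(-5 + 5*sqrt(I)))/(2*I) (Q(I) = (I - 9/(-5 + 5*sqrt(I)))/(I + I) = (I - 9/(-5 + 5*sqrt(I)))/((2*I)) = (I - 9/(-5 + 5*sqrt(I)))*(1/(2*I)) = (I - 9/(-5 + 5*sqrt(I)))/(2*I))
R(a) = 8 (R(a) = -4 + 12 = 8)
Q(9)*(-310) + R(11) = ((1/10)*(-9 + 5*9*(-1 + sqrt(9)))/(9*(-1 + sqrt(9))))*(-310) + 8 = ((1/10)*(1/9)*(-9 + 5*9*(-1 + 3))/(-1 + 3))*(-310) + 8 = ((1/10)*(1/9)*(-9 + 5*9*2)/2)*(-310) + 8 = ((1/10)*(1/9)*(1/2)*(-9 + 90))*(-310) + 8 = ((1/10)*(1/9)*(1/2)*81)*(-310) + 8 = (9/20)*(-310) + 8 = -279/2 + 8 = -263/2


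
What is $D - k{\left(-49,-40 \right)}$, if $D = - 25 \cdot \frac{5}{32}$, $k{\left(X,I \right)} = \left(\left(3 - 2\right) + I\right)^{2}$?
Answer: $- \frac{48797}{32} \approx -1524.9$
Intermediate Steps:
$k{\left(X,I \right)} = \left(1 + I\right)^{2}$
$D = - \frac{125}{32}$ ($D = - 25 \cdot 5 \cdot \frac{1}{32} = \left(-25\right) \frac{5}{32} = - \frac{125}{32} \approx -3.9063$)
$D - k{\left(-49,-40 \right)} = - \frac{125}{32} - \left(1 - 40\right)^{2} = - \frac{125}{32} - \left(-39\right)^{2} = - \frac{125}{32} - 1521 = - \frac{48797}{32}$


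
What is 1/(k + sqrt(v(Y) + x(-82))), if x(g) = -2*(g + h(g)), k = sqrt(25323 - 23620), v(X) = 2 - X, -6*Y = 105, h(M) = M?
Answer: 2/(sqrt(1390) + 2*sqrt(1703)) ≈ 0.016692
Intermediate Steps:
Y = -35/2 (Y = -1/6*105 = -35/2 ≈ -17.500)
k = sqrt(1703) ≈ 41.267
x(g) = -4*g (x(g) = -2*(g + g) = -4*g)
1/(k + sqrt(v(Y) + x(-82))) = 1/(sqrt(1703) + sqrt((2 - 1*(-35/2)) - 4*(-82))) = 1/(sqrt(1703) + sqrt((2 + 35/2) + 328)) = 1/(sqrt(1703) + sqrt(39/2 + 328)) = 1/(sqrt(1703) + sqrt(695/2)) = 1/(sqrt(1703) + sqrt(1390)/2)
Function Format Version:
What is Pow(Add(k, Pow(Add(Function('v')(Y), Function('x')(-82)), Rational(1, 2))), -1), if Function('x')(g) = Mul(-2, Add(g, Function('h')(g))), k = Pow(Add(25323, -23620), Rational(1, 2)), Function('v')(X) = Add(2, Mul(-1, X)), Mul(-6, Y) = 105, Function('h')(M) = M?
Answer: Mul(2, Pow(Add(Pow(1390, Rational(1, 2)), Mul(2, Pow(1703, Rational(1, 2)))), -1)) ≈ 0.016692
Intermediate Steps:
Y = Rational(-35, 2) (Y = Mul(Rational(-1, 6), 105) = Rational(-35, 2) ≈ -17.500)
k = Pow(1703, Rational(1, 2)) ≈ 41.267
Function('x')(g) = Mul(-4, g) (Function('x')(g) = Mul(-2, Add(g, g)) = Mul(-2, Mul(2, g)) = Mul(-4, g))
Pow(Add(k, Pow(Add(Function('v')(Y), Function('x')(-82)), Rational(1, 2))), -1) = Pow(Add(Pow(1703, Rational(1, 2)), Pow(Add(Add(2, Mul(-1, Rational(-35, 2))), Mul(-4, -82)), Rational(1, 2))), -1) = Pow(Add(Pow(1703, Rational(1, 2)), Pow(Add(Add(2, Rational(35, 2)), 328), Rational(1, 2))), -1) = Pow(Add(Pow(1703, Rational(1, 2)), Pow(Add(Rational(39, 2), 328), Rational(1, 2))), -1) = Pow(Add(Pow(1703, Rational(1, 2)), Pow(Rational(695, 2), Rational(1, 2))), -1) = Pow(Add(Pow(1703, Rational(1, 2)), Mul(Rational(1, 2), Pow(1390, Rational(1, 2)))), -1)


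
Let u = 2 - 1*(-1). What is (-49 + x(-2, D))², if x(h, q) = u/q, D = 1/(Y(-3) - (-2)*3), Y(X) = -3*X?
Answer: 16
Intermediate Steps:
u = 3 (u = 2 + 1 = 3)
D = 1/15 (D = 1/(-3*(-3) - (-2)*3) = 1/(9 - 1*(-6)) = 1/(9 + 6) = 1/15 ≈ 0.066667)
x(h, q) = 3/q
(-49 + x(-2, D))² = (-49 + 3/(1/15))² = (-49 + 3*15)² = (-49 + 45)² = (-4)² = 16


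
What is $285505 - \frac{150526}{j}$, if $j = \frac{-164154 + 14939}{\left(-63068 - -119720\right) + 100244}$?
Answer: $\frac{66218555871}{149215} \approx 4.4378 \cdot 10^{5}$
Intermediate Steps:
$j = - \frac{149215}{156896}$ ($j = - \frac{149215}{\left(-63068 + 119720\right) + 100244} = - \frac{149215}{56652 + 100244} = - \frac{149215}{156896} \approx -0.95104$)
$285505 - \frac{150526}{j} = 285505 - \frac{150526}{- \frac{149215}{156896}} = 285505 - 150526 \left(- \frac{156896}{149215}\right) = 285505 - - \frac{23616927296}{149215} = 285505 + \frac{23616927296}{149215} = \frac{66218555871}{149215}$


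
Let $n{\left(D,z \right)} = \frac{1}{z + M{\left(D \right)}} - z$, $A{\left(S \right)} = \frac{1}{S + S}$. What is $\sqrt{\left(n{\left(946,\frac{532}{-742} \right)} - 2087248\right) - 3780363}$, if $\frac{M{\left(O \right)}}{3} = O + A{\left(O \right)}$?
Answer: $\frac{i \sqrt{1334175024725233673489407801}}{15079112203} \approx 2422.3 i$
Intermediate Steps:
$A{\left(S \right)} = \frac{1}{2 S}$
$M{\left(O \right)} = 3 O + \frac{3}{2 O}$ ($M{\left(O \right)} = 3 \left(O + \frac{1}{2 O}\right) = 3 O + \frac{3}{2 O}$)
$n{\left(D,z \right)} = \frac{1}{z + 3 D + \frac{3}{2 D}} - z$ ($n{\left(D,z \right)} = \frac{1}{z + \left(3 D + \frac{3}{2 D}\right)} - z = \frac{1}{z + 3 D + \frac{3}{2 D}} - z$)
$\sqrt{\left(n{\left(946,\frac{532}{-742} \right)} - 2087248\right) - 3780363} = \sqrt{\left(\frac{- 3 \frac{532}{-742} \left(1 + 2 \cdot 946^{2}\right) - 1892 \left(-1 + \left(\frac{532}{-742}\right)^{2}\right)}{3 + 6 \cdot 946^{2} + 2 \cdot 946 \frac{532}{-742}} - 2087248\right) - 3780363} = \sqrt{\left(\frac{- 3 \cdot 532 \left(- \frac{1}{742}\right) \left(1 + 2 \cdot 894916\right) - 1892 \left(-1 + \left(532 \left(- \frac{1}{742}\right)\right)^{2}\right)}{3 + 6 \cdot 894916 + 2 \cdot 946 \cdot 532 \left(- \frac{1}{742}\right)} - 2087248\right) - 3780363} = \sqrt{\left(\frac{\left(-3\right) \left(- \frac{38}{53}\right) \left(1 + 1789832\right) - 1892 \left(-1 + \left(- \frac{38}{53}\right)^{2}\right)}{3 + 5369496 + 2 \cdot 946 \left(- \frac{38}{53}\right)} - 2087248\right) - 3780363} = \sqrt{\left(\frac{\left(-3\right) \left(- \frac{38}{53}\right) 1789833 - 1892 \left(-1 + \frac{1444}{2809}\right)}{3 + 5369496 - \frac{71896}{53}} - 2087248\right) - 3780363} = \sqrt{\left(\frac{\frac{204040962}{53} - 1892 \left(- \frac{1365}{2809}\right)}{\frac{284511551}{53}} - 2087248\right) - 3780363} = \sqrt{\left(\frac{53 \left(\frac{204040962}{53} + \frac{2582580}{2809}\right)}{284511551} - 2087248\right) - 3780363} = \sqrt{\left(\frac{53}{284511551} \cdot \frac{10816753566}{2809} - 2087248\right) - 3780363} = \sqrt{\left(\frac{10816753566}{15079112203} - 2087248\right) - 3780363} = \sqrt{- \frac{31473835970733778}{15079112203} - 3780363} = \sqrt{- \frac{88478353815803467}{15079112203}} = \frac{i \sqrt{1334175024725233673489407801}}{15079112203}$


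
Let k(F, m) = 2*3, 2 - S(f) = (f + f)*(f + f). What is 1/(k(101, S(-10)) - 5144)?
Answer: -1/5138 ≈ -0.00019463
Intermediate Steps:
S(f) = 2 - 4*f² (S(f) = 2 - (f + f)*(f + f) = 2 - 2*f*2*f = 2 - 4*f²)
k(F, m) = 6
1/(k(101, S(-10)) - 5144) = 1/(6 - 5144) = 1/(-5138) = -1/5138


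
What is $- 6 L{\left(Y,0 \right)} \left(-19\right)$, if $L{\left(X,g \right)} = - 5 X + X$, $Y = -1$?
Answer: $456$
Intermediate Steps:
$L{\left(X,g \right)} = - 4 X$
$- 6 L{\left(Y,0 \right)} \left(-19\right) = - 6 \left(\left(-4\right) \left(-1\right)\right) \left(-19\right) = - 6 \cdot 4 \left(-19\right) = - 24 \left(-19\right) = \left(-1\right) \left(-456\right) = 456$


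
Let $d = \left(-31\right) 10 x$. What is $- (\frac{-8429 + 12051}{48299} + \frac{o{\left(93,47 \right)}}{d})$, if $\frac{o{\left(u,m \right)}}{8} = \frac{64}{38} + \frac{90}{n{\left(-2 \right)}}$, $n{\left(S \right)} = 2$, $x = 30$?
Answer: $- \frac{74319424}{2133608325} \approx -0.034833$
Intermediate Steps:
$o{\left(u,m \right)} = \frac{7096}{19}$ ($o{\left(u,m \right)} = 8 \left(\frac{64}{38} + \frac{90}{2}\right) = 8 \left(64 \cdot \frac{1}{38} + 90 \cdot \frac{1}{2}\right) = 8 \left(\frac{32}{19} + 45\right) = 8 \cdot \frac{887}{19} = \frac{7096}{19}$)
$d = -9300$ ($d = \left(-31\right) 10 \cdot 30 = \left(-310\right) 30 = -9300$)
$- (\frac{-8429 + 12051}{48299} + \frac{o{\left(93,47 \right)}}{d}) = - (\frac{-8429 + 12051}{48299} + \frac{7096}{19 \left(-9300\right)}) = - (3622 \cdot \frac{1}{48299} + \frac{7096}{19} \left(- \frac{1}{9300}\right)) = - (\frac{3622}{48299} - \frac{1774}{44175}) = \left(-1\right) \frac{74319424}{2133608325} = - \frac{74319424}{2133608325}$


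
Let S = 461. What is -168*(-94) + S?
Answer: 16253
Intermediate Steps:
-168*(-94) + S = -168*(-94) + 461 = 15792 + 461 = 16253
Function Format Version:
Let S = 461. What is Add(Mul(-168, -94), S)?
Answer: 16253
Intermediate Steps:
Add(Mul(-168, -94), S) = Add(Mul(-168, -94), 461) = Add(15792, 461) = 16253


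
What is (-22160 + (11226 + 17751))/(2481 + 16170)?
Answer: 6817/18651 ≈ 0.36550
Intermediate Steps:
(-22160 + (11226 + 17751))/(2481 + 16170) = (-22160 + 28977)/18651 = 6817*(1/18651) = 6817/18651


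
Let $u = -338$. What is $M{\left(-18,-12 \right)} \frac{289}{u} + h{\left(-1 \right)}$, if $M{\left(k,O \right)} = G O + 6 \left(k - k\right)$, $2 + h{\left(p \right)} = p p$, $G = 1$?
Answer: $\frac{1565}{169} \approx 9.2604$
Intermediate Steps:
$h{\left(p \right)} = -2 + p^{2}$ ($h{\left(p \right)} = -2 + p p = -2 + p^{2}$)
$M{\left(k,O \right)} = O$ ($M{\left(k,O \right)} = 1 O + 6 \left(k - k\right) = O + 6 \cdot 0 = O + 0 = O$)
$M{\left(-18,-12 \right)} \frac{289}{u} + h{\left(-1 \right)} = - 12 \frac{289}{-338} - \left(2 - \left(-1\right)^{2}\right) = - 12 \cdot 289 \left(- \frac{1}{338}\right) + \left(-2 + 1\right) = \left(-12\right) \left(- \frac{289}{338}\right) - 1 = \frac{1734}{169} - 1 = \frac{1565}{169}$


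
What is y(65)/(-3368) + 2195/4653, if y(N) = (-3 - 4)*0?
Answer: 2195/4653 ≈ 0.47174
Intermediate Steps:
y(N) = 0 (y(N) = -7*0 = 0)
y(65)/(-3368) + 2195/4653 = 0/(-3368) + 2195/4653 = 0*(-1/3368) + 2195*(1/4653) = 0 + 2195/4653 = 2195/4653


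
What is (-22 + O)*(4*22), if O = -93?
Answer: -10120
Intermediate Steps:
(-22 + O)*(4*22) = (-22 - 93)*(4*22) = -115*88 = -10120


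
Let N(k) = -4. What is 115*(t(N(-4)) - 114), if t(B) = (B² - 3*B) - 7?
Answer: -10695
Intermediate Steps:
t(B) = -7 + B² - 3*B
115*(t(N(-4)) - 114) = 115*((-7 + (-4)² - 3*(-4)) - 114) = 115*((-7 + 16 + 12) - 114) = 115*(21 - 114) = 115*(-93) = -10695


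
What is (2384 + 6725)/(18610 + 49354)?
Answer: 9109/67964 ≈ 0.13403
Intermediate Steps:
(2384 + 6725)/(18610 + 49354) = 9109/67964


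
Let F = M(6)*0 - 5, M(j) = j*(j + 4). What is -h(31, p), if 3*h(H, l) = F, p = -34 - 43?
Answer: 5/3 ≈ 1.6667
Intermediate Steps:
p = -77
M(j) = j*(4 + j)
F = -5 (F = (6*(4 + 6))*0 - 5 = (6*10)*0 - 5 = 60*0 - 5 = 0 - 5 = -5)
h(H, l) = -5/3 (h(H, l) = (1/3)*(-5) = -5/3)
-h(31, p) = -1*(-5/3) = 5/3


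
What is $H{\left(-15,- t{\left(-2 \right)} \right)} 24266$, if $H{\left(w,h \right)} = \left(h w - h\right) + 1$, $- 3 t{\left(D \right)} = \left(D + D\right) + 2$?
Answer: $\frac{849310}{3} \approx 2.831 \cdot 10^{5}$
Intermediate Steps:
$t{\left(D \right)} = - \frac{2}{3} - \frac{2 D}{3}$ ($t{\left(D \right)} = - \frac{\left(D + D\right) + 2}{3} = - \frac{2 D + 2}{3} = - \frac{2 + 2 D}{3} = - \frac{2}{3} - \frac{2 D}{3}$)
$H{\left(w,h \right)} = 1 - h + h w$ ($H{\left(w,h \right)} = \left(- h + h w\right) + 1 = 1 - h + h w$)
$H{\left(-15,- t{\left(-2 \right)} \right)} 24266 = \left(1 - - (- \frac{2}{3} - - \frac{4}{3}) + - (- \frac{2}{3} - - \frac{4}{3}) \left(-15\right)\right) 24266 = \left(1 - - (- \frac{2}{3} + \frac{4}{3}) + - (- \frac{2}{3} + \frac{4}{3}) \left(-15\right)\right) 24266 = \left(1 - \left(-1\right) \frac{2}{3} + \left(-1\right) \frac{2}{3} \left(-15\right)\right) 24266 = \left(1 - - \frac{2}{3} - -10\right) 24266 = \left(1 + \frac{2}{3} + 10\right) 24266 = \frac{35}{3} \cdot 24266 = \frac{849310}{3}$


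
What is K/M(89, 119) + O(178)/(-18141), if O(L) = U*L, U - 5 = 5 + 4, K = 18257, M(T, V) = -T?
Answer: -331422025/1614549 ≈ -205.27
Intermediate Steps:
U = 14 (U = 5 + (5 + 4) = 5 + 9 = 14)
O(L) = 14*L
K/M(89, 119) + O(178)/(-18141) = 18257/((-1*89)) + (14*178)/(-18141) = 18257/(-89) + 2492*(-1/18141) = 18257*(-1/89) - 2492/18141 = -18257/89 - 2492/18141 = -331422025/1614549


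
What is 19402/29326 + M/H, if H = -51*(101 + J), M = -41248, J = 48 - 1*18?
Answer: 669631805/97963503 ≈ 6.8355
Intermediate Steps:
J = 30 (J = 48 - 18 = 30)
H = -6681 (H = -51*(101 + 30) = -51*131 = -6681)
19402/29326 + M/H = 19402/29326 - 41248/(-6681) = 19402*(1/29326) - 41248*(-1/6681) = 9701/14663 + 41248/6681 = 669631805/97963503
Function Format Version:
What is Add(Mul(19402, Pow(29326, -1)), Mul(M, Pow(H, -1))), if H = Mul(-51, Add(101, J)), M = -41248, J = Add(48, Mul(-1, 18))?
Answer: Rational(669631805, 97963503) ≈ 6.8355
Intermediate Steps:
J = 30 (J = Add(48, -18) = 30)
H = -6681 (H = Mul(-51, Add(101, 30)) = Mul(-51, 131) = -6681)
Add(Mul(19402, Pow(29326, -1)), Mul(M, Pow(H, -1))) = Add(Mul(19402, Pow(29326, -1)), Mul(-41248, Pow(-6681, -1))) = Add(Mul(19402, Rational(1, 29326)), Mul(-41248, Rational(-1, 6681))) = Add(Rational(9701, 14663), Rational(41248, 6681)) = Rational(669631805, 97963503)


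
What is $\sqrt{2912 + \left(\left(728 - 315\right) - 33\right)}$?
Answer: $2 \sqrt{823} \approx 57.376$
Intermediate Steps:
$\sqrt{2912 + \left(\left(728 - 315\right) - 33\right)} = \sqrt{2912 + \left(413 - 33\right)} = \sqrt{2912 + 380} = \sqrt{3292} = 2 \sqrt{823}$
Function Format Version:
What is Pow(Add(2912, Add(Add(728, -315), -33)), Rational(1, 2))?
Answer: Mul(2, Pow(823, Rational(1, 2))) ≈ 57.376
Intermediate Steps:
Pow(Add(2912, Add(Add(728, -315), -33)), Rational(1, 2)) = Pow(Add(2912, Add(413, -33)), Rational(1, 2)) = Pow(Add(2912, 380), Rational(1, 2)) = Pow(3292, Rational(1, 2)) = Mul(2, Pow(823, Rational(1, 2)))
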